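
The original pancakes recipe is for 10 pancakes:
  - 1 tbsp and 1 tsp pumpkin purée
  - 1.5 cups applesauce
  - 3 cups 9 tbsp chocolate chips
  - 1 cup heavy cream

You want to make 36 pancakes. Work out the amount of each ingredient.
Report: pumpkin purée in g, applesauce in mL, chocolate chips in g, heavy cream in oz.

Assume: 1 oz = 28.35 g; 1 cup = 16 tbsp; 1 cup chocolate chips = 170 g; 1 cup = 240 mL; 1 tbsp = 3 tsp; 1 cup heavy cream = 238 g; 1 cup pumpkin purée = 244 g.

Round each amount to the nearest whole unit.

Scaling factor: 36/10 = 18/5 = 3.6.
pumpkin purée: (1 tbsp + 1 tsp = 4/3 tbsp) × 18/5 ÷ 16 tbsp/cup × 244 g/cup ≈ 73 g
applesauce: 1.5 cup × 18/5 × 240 mL/cup = 1296 mL
chocolate chips: (3 cup + 9 tbsp = 3.5625 cup) × 18/5 × 170 g/cup ≈ 2180 g
heavy cream: 1 cup × 18/5 × 238 g/cup ÷ 28.35 g/oz ≈ 30 oz

pumpkin purée: 73 g; applesauce: 1296 mL; chocolate chips: 2180 g; heavy cream: 30 oz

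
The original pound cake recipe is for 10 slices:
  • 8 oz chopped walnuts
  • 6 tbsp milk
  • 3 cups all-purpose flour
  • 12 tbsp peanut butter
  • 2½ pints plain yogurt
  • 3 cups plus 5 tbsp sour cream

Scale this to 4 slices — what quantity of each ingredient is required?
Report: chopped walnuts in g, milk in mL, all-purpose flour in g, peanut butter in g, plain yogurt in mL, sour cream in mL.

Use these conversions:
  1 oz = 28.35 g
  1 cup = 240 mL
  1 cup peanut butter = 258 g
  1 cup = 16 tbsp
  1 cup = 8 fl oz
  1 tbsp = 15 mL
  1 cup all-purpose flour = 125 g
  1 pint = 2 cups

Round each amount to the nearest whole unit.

chopped walnuts: 91 g; milk: 36 mL; all-purpose flour: 150 g; peanut butter: 77 g; plain yogurt: 480 mL; sour cream: 318 mL

Scaling factor: 4/10 = 2/5 = 0.4.
chopped walnuts: 8 oz × 2/5 × 28.35 g/oz ≈ 91 g
milk: 6 tbsp × 2/5 × 15 mL/tbsp = 36 mL
all-purpose flour: 3 cup × 2/5 × 125 g/cup = 150 g
peanut butter: 12 tbsp × 2/5 ÷ 16 tbsp/cup × 258 g/cup ≈ 77 g
plain yogurt: 2.5 pint × 2/5 × 2 cup/pint × 240 mL/cup = 480 mL
sour cream: (3 cup + 5 tbsp = 3.3125 cup) × 2/5 × 240 mL/cup = 318 mL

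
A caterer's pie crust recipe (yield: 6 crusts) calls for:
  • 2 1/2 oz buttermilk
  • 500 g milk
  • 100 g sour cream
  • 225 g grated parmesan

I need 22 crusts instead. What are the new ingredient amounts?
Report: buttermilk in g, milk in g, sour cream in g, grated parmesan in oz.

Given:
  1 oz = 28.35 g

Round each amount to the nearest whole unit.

buttermilk: 260 g; milk: 1833 g; sour cream: 367 g; grated parmesan: 29 oz

Scaling factor: 22/6 = 11/3.
buttermilk: 2.5 oz × 11/3 × 28.35 g/oz ≈ 260 g
milk: 500 g × 11/3 ≈ 1833 g
sour cream: 100 g × 11/3 ≈ 367 g
grated parmesan: 225 g × 11/3 ÷ 28.35 g/oz ≈ 29 oz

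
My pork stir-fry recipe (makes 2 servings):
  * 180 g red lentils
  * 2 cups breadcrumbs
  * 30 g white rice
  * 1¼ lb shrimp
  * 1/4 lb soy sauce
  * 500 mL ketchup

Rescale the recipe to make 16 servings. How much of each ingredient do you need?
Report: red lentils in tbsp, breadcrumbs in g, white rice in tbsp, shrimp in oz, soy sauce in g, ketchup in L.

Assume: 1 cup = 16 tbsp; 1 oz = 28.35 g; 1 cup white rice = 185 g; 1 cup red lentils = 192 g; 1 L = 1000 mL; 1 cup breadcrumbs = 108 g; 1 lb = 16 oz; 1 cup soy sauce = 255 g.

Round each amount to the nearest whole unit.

red lentils: 120 tbsp; breadcrumbs: 1728 g; white rice: 21 tbsp; shrimp: 160 oz; soy sauce: 907 g; ketchup: 4 L

Scaling factor: 16/2 = 8.
red lentils: 180 g × 8 ÷ 192 g/cup × 16 tbsp/cup = 120 tbsp
breadcrumbs: 2 cup × 8 × 108 g/cup = 1728 g
white rice: 30 g × 8 ÷ 185 g/cup × 16 tbsp/cup ≈ 21 tbsp
shrimp: 1.25 lb × 8 × 16 oz/lb = 160 oz
soy sauce: 0.25 lb × 8 × 16 oz/lb × 28.35 g/oz ≈ 907 g
ketchup: 500 mL × 8 ÷ 1000 mL/L = 4 L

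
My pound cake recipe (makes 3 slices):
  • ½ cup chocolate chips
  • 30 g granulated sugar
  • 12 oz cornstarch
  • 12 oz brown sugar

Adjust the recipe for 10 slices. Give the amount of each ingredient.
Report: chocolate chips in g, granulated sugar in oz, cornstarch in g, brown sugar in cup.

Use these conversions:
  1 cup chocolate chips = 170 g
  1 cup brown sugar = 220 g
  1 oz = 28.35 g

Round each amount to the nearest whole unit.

Scaling factor: 10/3.
chocolate chips: 0.5 cup × 10/3 × 170 g/cup ≈ 283 g
granulated sugar: 30 g × 10/3 ÷ 28.35 g/oz ≈ 4 oz
cornstarch: 12 oz × 10/3 × 28.35 g/oz = 1134 g
brown sugar: 12 oz × 10/3 × 28.35 g/oz ÷ 220 g/cup ≈ 5 cup

chocolate chips: 283 g; granulated sugar: 4 oz; cornstarch: 1134 g; brown sugar: 5 cup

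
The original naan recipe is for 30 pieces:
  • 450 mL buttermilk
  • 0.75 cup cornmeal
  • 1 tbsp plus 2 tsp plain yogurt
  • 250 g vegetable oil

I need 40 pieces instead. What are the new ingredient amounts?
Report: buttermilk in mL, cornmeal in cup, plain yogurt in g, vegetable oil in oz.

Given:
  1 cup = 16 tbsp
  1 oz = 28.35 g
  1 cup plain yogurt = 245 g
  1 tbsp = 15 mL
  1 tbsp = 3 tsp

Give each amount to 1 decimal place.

buttermilk: 600.0 mL; cornmeal: 1.0 cup; plain yogurt: 34.0 g; vegetable oil: 11.8 oz

Scaling factor: 40/30 = 4/3.
buttermilk: 450 mL × 4/3 = 600.0 mL
cornmeal: 0.75 cup × 4/3 = 1.0 cup
plain yogurt: (1 tbsp + 2 tsp = 5/3 tbsp) × 4/3 ÷ 16 tbsp/cup × 245 g/cup ≈ 34.0 g
vegetable oil: 250 g × 4/3 ÷ 28.35 g/oz ≈ 11.8 oz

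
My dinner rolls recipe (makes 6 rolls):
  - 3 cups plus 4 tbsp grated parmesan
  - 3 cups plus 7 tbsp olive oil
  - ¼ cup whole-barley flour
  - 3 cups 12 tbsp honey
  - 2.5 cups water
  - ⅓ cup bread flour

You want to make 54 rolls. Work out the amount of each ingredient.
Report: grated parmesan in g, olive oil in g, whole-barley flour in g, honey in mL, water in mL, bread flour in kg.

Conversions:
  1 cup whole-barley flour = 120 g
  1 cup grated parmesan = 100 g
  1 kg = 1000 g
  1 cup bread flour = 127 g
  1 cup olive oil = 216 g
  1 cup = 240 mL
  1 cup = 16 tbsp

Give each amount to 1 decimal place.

grated parmesan: 2925.0 g; olive oil: 6682.5 g; whole-barley flour: 270.0 g; honey: 8100.0 mL; water: 5400.0 mL; bread flour: 0.4 kg

Scaling factor: 54/6 = 9.
grated parmesan: (3 cup + 4 tbsp = 3.25 cup) × 9 × 100 g/cup = 2925.0 g
olive oil: (3 cup + 7 tbsp = 3.4375 cup) × 9 × 216 g/cup = 6682.5 g
whole-barley flour: 0.25 cup × 9 × 120 g/cup = 270.0 g
honey: (3 cup + 12 tbsp = 3.75 cup) × 9 × 240 mL/cup = 8100.0 mL
water: 2.5 cup × 9 × 240 mL/cup = 5400.0 mL
bread flour: 1/3 cup × 9 × 127 g/cup ÷ 1000 g/kg ≈ 0.4 kg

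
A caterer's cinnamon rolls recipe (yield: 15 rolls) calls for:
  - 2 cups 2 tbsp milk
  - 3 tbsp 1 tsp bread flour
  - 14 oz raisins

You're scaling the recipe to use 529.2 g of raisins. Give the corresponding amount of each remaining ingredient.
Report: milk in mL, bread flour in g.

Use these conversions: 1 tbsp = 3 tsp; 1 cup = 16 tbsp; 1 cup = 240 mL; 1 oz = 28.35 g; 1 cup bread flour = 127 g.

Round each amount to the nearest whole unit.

The original recipe has 396.9 g of raisins, so the scaling factor is 529.2 ÷ 396.9 = 4/3.
milk: (2 cup + 2 tbsp = 2.125 cup) × 4/3 × 240 mL/cup = 680 mL
bread flour: (3 tbsp + 1 tsp = 10/3 tbsp) × 4/3 ÷ 16 tbsp/cup × 127 g/cup ≈ 35 g

milk: 680 mL; bread flour: 35 g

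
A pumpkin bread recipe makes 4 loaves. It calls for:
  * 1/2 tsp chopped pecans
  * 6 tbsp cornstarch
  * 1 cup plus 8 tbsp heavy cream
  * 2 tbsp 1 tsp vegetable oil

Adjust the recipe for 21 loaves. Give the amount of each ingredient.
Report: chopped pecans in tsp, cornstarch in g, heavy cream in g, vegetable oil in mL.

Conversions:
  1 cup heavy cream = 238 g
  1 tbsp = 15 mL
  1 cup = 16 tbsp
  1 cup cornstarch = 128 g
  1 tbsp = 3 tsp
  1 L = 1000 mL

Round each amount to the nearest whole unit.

chopped pecans: 3 tsp; cornstarch: 252 g; heavy cream: 1874 g; vegetable oil: 184 mL

Scaling factor: 21/4 = 5.25.
chopped pecans: 0.5 tsp × 21/4 ≈ 3 tsp
cornstarch: 6 tbsp × 21/4 ÷ 16 tbsp/cup × 128 g/cup = 252 g
heavy cream: (1 cup + 8 tbsp = 1.5 cup) × 21/4 × 238 g/cup ≈ 1874 g
vegetable oil: (2 tbsp + 1 tsp = 7/3 tbsp) × 21/4 × 15 mL/tbsp ≈ 184 mL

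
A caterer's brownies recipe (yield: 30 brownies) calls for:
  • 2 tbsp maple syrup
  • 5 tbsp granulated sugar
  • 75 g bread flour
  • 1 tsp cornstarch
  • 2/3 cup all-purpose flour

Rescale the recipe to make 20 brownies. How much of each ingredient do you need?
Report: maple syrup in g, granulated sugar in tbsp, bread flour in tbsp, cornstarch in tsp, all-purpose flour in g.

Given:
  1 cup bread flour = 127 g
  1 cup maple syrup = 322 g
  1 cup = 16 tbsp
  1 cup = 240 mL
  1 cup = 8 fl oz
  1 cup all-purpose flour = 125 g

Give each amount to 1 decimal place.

Scaling factor: 20/30 = 2/3.
maple syrup: 2 tbsp × 2/3 ÷ 16 tbsp/cup × 322 g/cup ≈ 26.8 g
granulated sugar: 5 tbsp × 2/3 ≈ 3.3 tbsp
bread flour: 75 g × 2/3 ÷ 127 g/cup × 16 tbsp/cup ≈ 6.3 tbsp
cornstarch: 1 tsp × 2/3 ≈ 0.7 tsp
all-purpose flour: 2/3 cup × 2/3 × 125 g/cup ≈ 55.6 g

maple syrup: 26.8 g; granulated sugar: 3.3 tbsp; bread flour: 6.3 tbsp; cornstarch: 0.7 tsp; all-purpose flour: 55.6 g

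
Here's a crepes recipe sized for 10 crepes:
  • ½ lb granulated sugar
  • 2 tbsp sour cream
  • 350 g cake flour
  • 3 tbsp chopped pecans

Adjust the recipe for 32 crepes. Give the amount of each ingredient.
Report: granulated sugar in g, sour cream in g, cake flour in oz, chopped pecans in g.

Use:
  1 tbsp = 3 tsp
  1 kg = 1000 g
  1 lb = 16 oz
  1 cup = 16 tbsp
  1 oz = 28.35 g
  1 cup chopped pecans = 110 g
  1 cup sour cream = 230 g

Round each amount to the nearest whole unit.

granulated sugar: 726 g; sour cream: 92 g; cake flour: 40 oz; chopped pecans: 66 g

Scaling factor: 32/10 = 16/5 = 3.2.
granulated sugar: 0.5 lb × 16/5 × 16 oz/lb × 28.35 g/oz ≈ 726 g
sour cream: 2 tbsp × 16/5 ÷ 16 tbsp/cup × 230 g/cup = 92 g
cake flour: 350 g × 16/5 ÷ 28.35 g/oz ≈ 40 oz
chopped pecans: 3 tbsp × 16/5 ÷ 16 tbsp/cup × 110 g/cup = 66 g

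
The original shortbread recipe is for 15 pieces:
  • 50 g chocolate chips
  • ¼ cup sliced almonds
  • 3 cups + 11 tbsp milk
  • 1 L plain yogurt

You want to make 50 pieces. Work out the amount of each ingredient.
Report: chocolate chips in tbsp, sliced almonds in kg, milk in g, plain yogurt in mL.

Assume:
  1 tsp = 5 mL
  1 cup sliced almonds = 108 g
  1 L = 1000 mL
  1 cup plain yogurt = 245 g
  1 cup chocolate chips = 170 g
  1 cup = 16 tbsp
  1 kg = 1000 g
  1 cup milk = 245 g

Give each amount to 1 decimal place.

Scaling factor: 50/15 = 10/3.
chocolate chips: 50 g × 10/3 ÷ 170 g/cup × 16 tbsp/cup ≈ 15.7 tbsp
sliced almonds: 0.25 cup × 10/3 × 108 g/cup ÷ 1000 g/kg ≈ 0.1 kg
milk: (3 cup + 11 tbsp = 3.6875 cup) × 10/3 × 245 g/cup ≈ 3011.5 g
plain yogurt: 1 L × 10/3 × 1000 mL/L ≈ 3333.3 mL

chocolate chips: 15.7 tbsp; sliced almonds: 0.1 kg; milk: 3011.5 g; plain yogurt: 3333.3 mL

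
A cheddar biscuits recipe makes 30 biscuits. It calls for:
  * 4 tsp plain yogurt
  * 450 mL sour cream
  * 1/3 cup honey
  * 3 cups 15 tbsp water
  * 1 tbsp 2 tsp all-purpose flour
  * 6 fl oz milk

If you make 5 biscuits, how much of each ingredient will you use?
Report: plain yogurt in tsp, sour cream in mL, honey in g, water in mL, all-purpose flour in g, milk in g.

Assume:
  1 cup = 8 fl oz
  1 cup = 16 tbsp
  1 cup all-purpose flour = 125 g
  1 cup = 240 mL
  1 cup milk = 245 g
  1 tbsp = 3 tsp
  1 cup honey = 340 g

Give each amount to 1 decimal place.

plain yogurt: 0.7 tsp; sour cream: 75.0 mL; honey: 18.9 g; water: 157.5 mL; all-purpose flour: 2.2 g; milk: 30.6 g

Scaling factor: 5/30 = 1/6.
plain yogurt: 4 tsp × 1/6 ≈ 0.7 tsp
sour cream: 450 mL × 1/6 = 75.0 mL
honey: 1/3 cup × 1/6 × 340 g/cup ≈ 18.9 g
water: (3 cup + 15 tbsp = 3.9375 cup) × 1/6 × 240 mL/cup = 157.5 mL
all-purpose flour: (1 tbsp + 2 tsp = 5/3 tbsp) × 1/6 ÷ 16 tbsp/cup × 125 g/cup ≈ 2.2 g
milk: 6 fl oz × 1/6 ÷ 8 fl oz/cup × 245 g/cup ≈ 30.6 g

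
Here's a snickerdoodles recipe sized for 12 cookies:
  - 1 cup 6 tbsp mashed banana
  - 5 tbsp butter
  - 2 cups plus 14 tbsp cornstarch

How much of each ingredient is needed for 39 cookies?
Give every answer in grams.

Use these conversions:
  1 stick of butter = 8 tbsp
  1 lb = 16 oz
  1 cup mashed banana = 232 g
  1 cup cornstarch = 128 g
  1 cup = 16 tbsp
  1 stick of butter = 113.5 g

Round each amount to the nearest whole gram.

Scaling factor: 39/12 = 13/4 = 3.25.
mashed banana: (1 cup + 6 tbsp = 1.375 cup) × 13/4 × 232 g/cup ≈ 1037 g
butter: 5 tbsp × 13/4 ÷ 8 tbsp/stick × 113.5 g/stick ≈ 231 g
cornstarch: (2 cup + 14 tbsp = 2.875 cup) × 13/4 × 128 g/cup = 1196 g

mashed banana: 1037 g; butter: 231 g; cornstarch: 1196 g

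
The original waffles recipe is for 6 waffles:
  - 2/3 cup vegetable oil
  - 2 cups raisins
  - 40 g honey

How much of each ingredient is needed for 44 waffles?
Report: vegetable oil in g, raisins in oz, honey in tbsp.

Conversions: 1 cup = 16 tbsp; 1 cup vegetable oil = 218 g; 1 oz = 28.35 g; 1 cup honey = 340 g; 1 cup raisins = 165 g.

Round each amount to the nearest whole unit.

Scaling factor: 44/6 = 22/3.
vegetable oil: 2/3 cup × 22/3 × 218 g/cup ≈ 1066 g
raisins: 2 cup × 22/3 × 165 g/cup ÷ 28.35 g/oz ≈ 85 oz
honey: 40 g × 22/3 ÷ 340 g/cup × 16 tbsp/cup ≈ 14 tbsp

vegetable oil: 1066 g; raisins: 85 oz; honey: 14 tbsp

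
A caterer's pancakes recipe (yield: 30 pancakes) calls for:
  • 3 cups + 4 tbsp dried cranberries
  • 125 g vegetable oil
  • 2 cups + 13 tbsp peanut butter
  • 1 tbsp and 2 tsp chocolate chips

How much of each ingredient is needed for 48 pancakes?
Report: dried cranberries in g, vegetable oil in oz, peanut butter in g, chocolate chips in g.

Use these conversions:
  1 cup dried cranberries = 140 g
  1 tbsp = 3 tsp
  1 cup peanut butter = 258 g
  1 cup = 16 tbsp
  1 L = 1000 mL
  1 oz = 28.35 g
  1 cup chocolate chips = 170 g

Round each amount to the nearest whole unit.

dried cranberries: 728 g; vegetable oil: 7 oz; peanut butter: 1161 g; chocolate chips: 28 g

Scaling factor: 48/30 = 8/5 = 1.6.
dried cranberries: (3 cup + 4 tbsp = 3.25 cup) × 8/5 × 140 g/cup = 728 g
vegetable oil: 125 g × 8/5 ÷ 28.35 g/oz ≈ 7 oz
peanut butter: (2 cup + 13 tbsp = 2.8125 cup) × 8/5 × 258 g/cup = 1161 g
chocolate chips: (1 tbsp + 2 tsp = 5/3 tbsp) × 8/5 ÷ 16 tbsp/cup × 170 g/cup ≈ 28 g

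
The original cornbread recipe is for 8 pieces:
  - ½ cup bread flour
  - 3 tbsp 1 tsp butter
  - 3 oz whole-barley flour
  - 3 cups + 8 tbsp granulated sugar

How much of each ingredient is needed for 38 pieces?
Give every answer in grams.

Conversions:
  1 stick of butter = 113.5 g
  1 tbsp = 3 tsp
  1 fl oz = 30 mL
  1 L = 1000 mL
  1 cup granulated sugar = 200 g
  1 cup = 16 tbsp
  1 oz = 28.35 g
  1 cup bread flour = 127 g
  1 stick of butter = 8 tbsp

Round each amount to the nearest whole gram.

Scaling factor: 38/8 = 19/4 = 4.75.
bread flour: 0.5 cup × 19/4 × 127 g/cup ≈ 302 g
butter: (3 tbsp + 1 tsp = 10/3 tbsp) × 19/4 ÷ 8 tbsp/stick × 113.5 g/stick ≈ 225 g
whole-barley flour: 3 oz × 19/4 × 28.35 g/oz ≈ 404 g
granulated sugar: (3 cup + 8 tbsp = 3.5 cup) × 19/4 × 200 g/cup = 3325 g

bread flour: 302 g; butter: 225 g; whole-barley flour: 404 g; granulated sugar: 3325 g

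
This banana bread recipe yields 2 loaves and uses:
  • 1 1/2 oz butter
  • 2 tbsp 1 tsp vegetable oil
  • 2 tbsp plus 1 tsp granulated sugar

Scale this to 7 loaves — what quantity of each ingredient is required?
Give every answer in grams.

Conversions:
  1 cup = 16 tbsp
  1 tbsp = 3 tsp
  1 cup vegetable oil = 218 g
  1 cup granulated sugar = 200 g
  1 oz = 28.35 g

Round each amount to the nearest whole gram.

butter: 149 g; vegetable oil: 111 g; granulated sugar: 102 g

Scaling factor: 7/2 = 3.5.
butter: 1.5 oz × 7/2 × 28.35 g/oz ≈ 149 g
vegetable oil: (2 tbsp + 1 tsp = 7/3 tbsp) × 7/2 ÷ 16 tbsp/cup × 218 g/cup ≈ 111 g
granulated sugar: (2 tbsp + 1 tsp = 7/3 tbsp) × 7/2 ÷ 16 tbsp/cup × 200 g/cup ≈ 102 g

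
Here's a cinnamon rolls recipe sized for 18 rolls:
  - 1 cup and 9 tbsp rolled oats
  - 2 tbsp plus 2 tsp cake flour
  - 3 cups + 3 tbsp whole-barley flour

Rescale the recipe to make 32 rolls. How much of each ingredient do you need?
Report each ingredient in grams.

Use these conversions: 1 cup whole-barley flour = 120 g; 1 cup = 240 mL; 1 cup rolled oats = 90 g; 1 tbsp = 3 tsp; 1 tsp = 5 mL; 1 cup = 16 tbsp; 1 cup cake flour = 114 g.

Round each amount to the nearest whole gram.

Scaling factor: 32/18 = 16/9.
rolled oats: (1 cup + 9 tbsp = 1.5625 cup) × 16/9 × 90 g/cup = 250 g
cake flour: (2 tbsp + 2 tsp = 8/3 tbsp) × 16/9 ÷ 16 tbsp/cup × 114 g/cup ≈ 34 g
whole-barley flour: (3 cup + 3 tbsp = 3.1875 cup) × 16/9 × 120 g/cup = 680 g

rolled oats: 250 g; cake flour: 34 g; whole-barley flour: 680 g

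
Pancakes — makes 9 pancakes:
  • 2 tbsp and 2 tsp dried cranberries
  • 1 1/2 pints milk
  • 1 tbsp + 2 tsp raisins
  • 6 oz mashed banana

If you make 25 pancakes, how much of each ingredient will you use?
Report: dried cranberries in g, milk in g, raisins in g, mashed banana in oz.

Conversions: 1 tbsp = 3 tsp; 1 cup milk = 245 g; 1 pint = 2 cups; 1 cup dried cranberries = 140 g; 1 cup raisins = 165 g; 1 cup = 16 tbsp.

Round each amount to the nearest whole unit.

Scaling factor: 25/9.
dried cranberries: (2 tbsp + 2 tsp = 8/3 tbsp) × 25/9 ÷ 16 tbsp/cup × 140 g/cup ≈ 65 g
milk: 1.5 pint × 25/9 × 2 cup/pint × 245 g/cup ≈ 2042 g
raisins: (1 tbsp + 2 tsp = 5/3 tbsp) × 25/9 ÷ 16 tbsp/cup × 165 g/cup ≈ 48 g
mashed banana: 6 oz × 25/9 ≈ 17 oz

dried cranberries: 65 g; milk: 2042 g; raisins: 48 g; mashed banana: 17 oz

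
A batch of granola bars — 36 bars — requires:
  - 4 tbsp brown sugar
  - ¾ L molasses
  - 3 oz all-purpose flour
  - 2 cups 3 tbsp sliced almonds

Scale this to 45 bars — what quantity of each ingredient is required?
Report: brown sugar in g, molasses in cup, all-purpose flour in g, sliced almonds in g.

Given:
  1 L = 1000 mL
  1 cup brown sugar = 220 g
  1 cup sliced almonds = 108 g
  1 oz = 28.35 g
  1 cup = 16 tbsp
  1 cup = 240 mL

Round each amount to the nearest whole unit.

Scaling factor: 45/36 = 5/4 = 1.25.
brown sugar: 4 tbsp × 5/4 ÷ 16 tbsp/cup × 220 g/cup ≈ 69 g
molasses: 0.75 L × 5/4 × 1000 mL/L ÷ 240 mL/cup ≈ 4 cup
all-purpose flour: 3 oz × 5/4 × 28.35 g/oz ≈ 106 g
sliced almonds: (2 cup + 3 tbsp = 2.1875 cup) × 5/4 × 108 g/cup ≈ 295 g

brown sugar: 69 g; molasses: 4 cup; all-purpose flour: 106 g; sliced almonds: 295 g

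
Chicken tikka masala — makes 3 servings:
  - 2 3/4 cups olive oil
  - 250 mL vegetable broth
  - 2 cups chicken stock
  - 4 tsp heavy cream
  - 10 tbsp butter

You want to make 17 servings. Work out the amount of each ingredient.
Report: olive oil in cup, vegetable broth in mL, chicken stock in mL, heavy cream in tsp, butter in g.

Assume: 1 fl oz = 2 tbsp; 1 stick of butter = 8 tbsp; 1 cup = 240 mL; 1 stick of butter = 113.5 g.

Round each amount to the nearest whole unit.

olive oil: 16 cup; vegetable broth: 1417 mL; chicken stock: 2720 mL; heavy cream: 23 tsp; butter: 804 g

Scaling factor: 17/3.
olive oil: 2.75 cup × 17/3 ≈ 16 cup
vegetable broth: 250 mL × 17/3 ≈ 1417 mL
chicken stock: 2 cup × 17/3 × 240 mL/cup = 2720 mL
heavy cream: 4 tsp × 17/3 ≈ 23 tsp
butter: 10 tbsp × 17/3 ÷ 8 tbsp/stick × 113.5 g/stick ≈ 804 g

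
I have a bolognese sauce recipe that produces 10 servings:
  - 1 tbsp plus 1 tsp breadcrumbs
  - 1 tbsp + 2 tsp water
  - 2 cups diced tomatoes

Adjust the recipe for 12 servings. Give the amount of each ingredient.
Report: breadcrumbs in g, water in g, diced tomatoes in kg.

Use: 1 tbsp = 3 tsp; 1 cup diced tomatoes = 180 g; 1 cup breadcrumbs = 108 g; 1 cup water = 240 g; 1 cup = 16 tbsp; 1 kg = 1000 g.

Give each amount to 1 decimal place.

breadcrumbs: 10.8 g; water: 30.0 g; diced tomatoes: 0.4 kg

Scaling factor: 12/10 = 6/5 = 1.2.
breadcrumbs: (1 tbsp + 1 tsp = 4/3 tbsp) × 6/5 ÷ 16 tbsp/cup × 108 g/cup = 10.8 g
water: (1 tbsp + 2 tsp = 5/3 tbsp) × 6/5 ÷ 16 tbsp/cup × 240 g/cup = 30.0 g
diced tomatoes: 2 cup × 6/5 × 180 g/cup ÷ 1000 g/kg ≈ 0.4 kg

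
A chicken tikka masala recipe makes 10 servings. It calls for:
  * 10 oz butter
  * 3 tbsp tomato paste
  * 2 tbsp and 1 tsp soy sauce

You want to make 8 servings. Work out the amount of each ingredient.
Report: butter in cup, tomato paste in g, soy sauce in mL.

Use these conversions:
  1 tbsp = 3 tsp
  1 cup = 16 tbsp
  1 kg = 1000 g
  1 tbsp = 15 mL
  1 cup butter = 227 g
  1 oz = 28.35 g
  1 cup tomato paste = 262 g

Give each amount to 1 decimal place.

Scaling factor: 8/10 = 4/5 = 0.8.
butter: 10 oz × 4/5 × 28.35 g/oz ÷ 227 g/cup ≈ 1.0 cup
tomato paste: 3 tbsp × 4/5 ÷ 16 tbsp/cup × 262 g/cup = 39.3 g
soy sauce: (2 tbsp + 1 tsp = 7/3 tbsp) × 4/5 × 15 mL/tbsp = 28.0 mL

butter: 1.0 cup; tomato paste: 39.3 g; soy sauce: 28.0 mL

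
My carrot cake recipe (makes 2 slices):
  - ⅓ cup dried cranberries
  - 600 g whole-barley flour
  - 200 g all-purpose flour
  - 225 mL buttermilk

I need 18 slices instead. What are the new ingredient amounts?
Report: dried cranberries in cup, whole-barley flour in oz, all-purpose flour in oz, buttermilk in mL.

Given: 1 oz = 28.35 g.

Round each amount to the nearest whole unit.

dried cranberries: 3 cup; whole-barley flour: 190 oz; all-purpose flour: 63 oz; buttermilk: 2025 mL

Scaling factor: 18/2 = 9.
dried cranberries: 1/3 cup × 9 = 3 cup
whole-barley flour: 600 g × 9 ÷ 28.35 g/oz ≈ 190 oz
all-purpose flour: 200 g × 9 ÷ 28.35 g/oz ≈ 63 oz
buttermilk: 225 mL × 9 = 2025 mL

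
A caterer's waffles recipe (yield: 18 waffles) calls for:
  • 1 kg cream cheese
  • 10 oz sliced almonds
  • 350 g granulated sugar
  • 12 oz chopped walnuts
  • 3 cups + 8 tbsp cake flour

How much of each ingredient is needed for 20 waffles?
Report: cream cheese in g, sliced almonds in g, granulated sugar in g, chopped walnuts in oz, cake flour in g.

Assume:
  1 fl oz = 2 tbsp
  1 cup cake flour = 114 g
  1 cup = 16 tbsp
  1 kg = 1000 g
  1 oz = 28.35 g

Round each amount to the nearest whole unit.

Scaling factor: 20/18 = 10/9.
cream cheese: 1 kg × 10/9 × 1000 g/kg ≈ 1111 g
sliced almonds: 10 oz × 10/9 × 28.35 g/oz = 315 g
granulated sugar: 350 g × 10/9 ≈ 389 g
chopped walnuts: 12 oz × 10/9 ≈ 13 oz
cake flour: (3 cup + 8 tbsp = 3.5 cup) × 10/9 × 114 g/cup ≈ 443 g

cream cheese: 1111 g; sliced almonds: 315 g; granulated sugar: 389 g; chopped walnuts: 13 oz; cake flour: 443 g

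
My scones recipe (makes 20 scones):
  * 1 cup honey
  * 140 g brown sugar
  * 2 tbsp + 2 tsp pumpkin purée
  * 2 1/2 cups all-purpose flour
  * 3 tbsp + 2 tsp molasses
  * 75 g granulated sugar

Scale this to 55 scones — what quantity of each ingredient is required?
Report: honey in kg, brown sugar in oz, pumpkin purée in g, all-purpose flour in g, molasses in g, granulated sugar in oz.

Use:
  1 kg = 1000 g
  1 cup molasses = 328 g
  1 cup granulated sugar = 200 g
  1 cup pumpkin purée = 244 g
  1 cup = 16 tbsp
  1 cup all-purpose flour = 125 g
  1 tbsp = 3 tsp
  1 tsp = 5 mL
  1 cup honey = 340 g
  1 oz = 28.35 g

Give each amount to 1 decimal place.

Scaling factor: 55/20 = 11/4 = 2.75.
honey: 1 cup × 11/4 × 340 g/cup ÷ 1000 g/kg ≈ 0.9 kg
brown sugar: 140 g × 11/4 ÷ 28.35 g/oz ≈ 13.6 oz
pumpkin purée: (2 tbsp + 2 tsp = 8/3 tbsp) × 11/4 ÷ 16 tbsp/cup × 244 g/cup ≈ 111.8 g
all-purpose flour: 2.5 cup × 11/4 × 125 g/cup ≈ 859.4 g
molasses: (3 tbsp + 2 tsp = 11/3 tbsp) × 11/4 ÷ 16 tbsp/cup × 328 g/cup ≈ 206.7 g
granulated sugar: 75 g × 11/4 ÷ 28.35 g/oz ≈ 7.3 oz

honey: 0.9 kg; brown sugar: 13.6 oz; pumpkin purée: 111.8 g; all-purpose flour: 859.4 g; molasses: 206.7 g; granulated sugar: 7.3 oz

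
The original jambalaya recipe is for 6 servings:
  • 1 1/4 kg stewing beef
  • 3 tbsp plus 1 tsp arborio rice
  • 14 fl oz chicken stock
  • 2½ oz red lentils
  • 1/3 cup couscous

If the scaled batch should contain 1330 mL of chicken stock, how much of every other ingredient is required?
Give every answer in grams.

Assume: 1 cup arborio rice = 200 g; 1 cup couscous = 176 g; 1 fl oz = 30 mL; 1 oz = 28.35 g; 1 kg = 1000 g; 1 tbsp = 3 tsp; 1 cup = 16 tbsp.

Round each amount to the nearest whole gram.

The original recipe has 420 mL of chicken stock, so the scaling factor is 1330 ÷ 420 = 19/6.
stewing beef: 1.25 kg × 19/6 × 1000 g/kg ≈ 3958 g
arborio rice: (3 tbsp + 1 tsp = 10/3 tbsp) × 19/6 ÷ 16 tbsp/cup × 200 g/cup ≈ 132 g
red lentils: 2.5 oz × 19/6 × 28.35 g/oz ≈ 224 g
couscous: 1/3 cup × 19/6 × 176 g/cup ≈ 186 g

stewing beef: 3958 g; arborio rice: 132 g; red lentils: 224 g; couscous: 186 g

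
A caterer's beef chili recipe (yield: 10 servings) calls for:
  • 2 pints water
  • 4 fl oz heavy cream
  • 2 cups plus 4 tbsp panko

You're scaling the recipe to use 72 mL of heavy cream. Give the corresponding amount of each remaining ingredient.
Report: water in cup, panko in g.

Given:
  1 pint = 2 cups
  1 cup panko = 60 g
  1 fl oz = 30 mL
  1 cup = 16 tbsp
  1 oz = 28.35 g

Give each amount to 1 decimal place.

water: 2.4 cup; panko: 81.0 g

The original recipe has 120 mL of heavy cream, so the scaling factor is 72 ÷ 120 = 3/5 = 0.6.
water: 2 pint × 3/5 × 2 cup/pint = 2.4 cup
panko: (2 cup + 4 tbsp = 2.25 cup) × 3/5 × 60 g/cup = 81.0 g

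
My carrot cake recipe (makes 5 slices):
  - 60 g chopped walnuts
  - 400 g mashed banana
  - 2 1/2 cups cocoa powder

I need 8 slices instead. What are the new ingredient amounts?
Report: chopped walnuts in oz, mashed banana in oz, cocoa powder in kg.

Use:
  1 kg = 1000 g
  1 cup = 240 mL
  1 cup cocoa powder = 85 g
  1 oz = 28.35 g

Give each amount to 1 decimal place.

Scaling factor: 8/5 = 1.6.
chopped walnuts: 60 g × 8/5 ÷ 28.35 g/oz ≈ 3.4 oz
mashed banana: 400 g × 8/5 ÷ 28.35 g/oz ≈ 22.6 oz
cocoa powder: 2.5 cup × 8/5 × 85 g/cup ÷ 1000 g/kg ≈ 0.3 kg

chopped walnuts: 3.4 oz; mashed banana: 22.6 oz; cocoa powder: 0.3 kg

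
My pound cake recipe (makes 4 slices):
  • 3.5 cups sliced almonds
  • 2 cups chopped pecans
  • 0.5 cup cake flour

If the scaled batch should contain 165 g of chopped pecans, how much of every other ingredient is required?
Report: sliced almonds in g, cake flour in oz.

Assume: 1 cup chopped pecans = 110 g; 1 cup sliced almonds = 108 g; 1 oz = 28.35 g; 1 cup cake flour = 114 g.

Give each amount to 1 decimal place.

sliced almonds: 283.5 g; cake flour: 1.5 oz

The original recipe has 220 g of chopped pecans, so the scaling factor is 165 ÷ 220 = 3/4 = 0.75.
sliced almonds: 3.5 cup × 3/4 × 108 g/cup = 283.5 g
cake flour: 0.5 cup × 3/4 × 114 g/cup ÷ 28.35 g/oz ≈ 1.5 oz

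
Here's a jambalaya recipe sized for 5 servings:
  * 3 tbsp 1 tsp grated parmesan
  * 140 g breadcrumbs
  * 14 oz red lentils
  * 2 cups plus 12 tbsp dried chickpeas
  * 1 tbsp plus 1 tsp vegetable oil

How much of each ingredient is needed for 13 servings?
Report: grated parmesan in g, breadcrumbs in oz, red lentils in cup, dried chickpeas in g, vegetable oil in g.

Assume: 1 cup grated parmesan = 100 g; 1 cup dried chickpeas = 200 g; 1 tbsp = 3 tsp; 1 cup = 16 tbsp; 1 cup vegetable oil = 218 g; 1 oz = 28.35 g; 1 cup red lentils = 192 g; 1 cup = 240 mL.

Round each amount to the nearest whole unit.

Scaling factor: 13/5 = 2.6.
grated parmesan: (3 tbsp + 1 tsp = 10/3 tbsp) × 13/5 ÷ 16 tbsp/cup × 100 g/cup ≈ 54 g
breadcrumbs: 140 g × 13/5 ÷ 28.35 g/oz ≈ 13 oz
red lentils: 14 oz × 13/5 × 28.35 g/oz ÷ 192 g/cup ≈ 5 cup
dried chickpeas: (2 cup + 12 tbsp = 2.75 cup) × 13/5 × 200 g/cup = 1430 g
vegetable oil: (1 tbsp + 1 tsp = 4/3 tbsp) × 13/5 ÷ 16 tbsp/cup × 218 g/cup ≈ 47 g

grated parmesan: 54 g; breadcrumbs: 13 oz; red lentils: 5 cup; dried chickpeas: 1430 g; vegetable oil: 47 g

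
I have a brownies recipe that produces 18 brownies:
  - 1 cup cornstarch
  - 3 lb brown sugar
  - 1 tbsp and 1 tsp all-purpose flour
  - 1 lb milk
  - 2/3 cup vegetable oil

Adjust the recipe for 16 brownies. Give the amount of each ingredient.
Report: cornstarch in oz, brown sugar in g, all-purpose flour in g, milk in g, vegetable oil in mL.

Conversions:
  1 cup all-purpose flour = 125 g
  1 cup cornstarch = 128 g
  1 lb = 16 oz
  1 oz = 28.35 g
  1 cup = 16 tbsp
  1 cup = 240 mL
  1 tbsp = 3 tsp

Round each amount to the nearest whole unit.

Scaling factor: 16/18 = 8/9.
cornstarch: 1 cup × 8/9 × 128 g/cup ÷ 28.35 g/oz ≈ 4 oz
brown sugar: 3 lb × 8/9 × 16 oz/lb × 28.35 g/oz ≈ 1210 g
all-purpose flour: (1 tbsp + 1 tsp = 4/3 tbsp) × 8/9 ÷ 16 tbsp/cup × 125 g/cup ≈ 9 g
milk: 1 lb × 8/9 × 16 oz/lb × 28.35 g/oz ≈ 403 g
vegetable oil: 2/3 cup × 8/9 × 240 mL/cup ≈ 142 mL

cornstarch: 4 oz; brown sugar: 1210 g; all-purpose flour: 9 g; milk: 403 g; vegetable oil: 142 mL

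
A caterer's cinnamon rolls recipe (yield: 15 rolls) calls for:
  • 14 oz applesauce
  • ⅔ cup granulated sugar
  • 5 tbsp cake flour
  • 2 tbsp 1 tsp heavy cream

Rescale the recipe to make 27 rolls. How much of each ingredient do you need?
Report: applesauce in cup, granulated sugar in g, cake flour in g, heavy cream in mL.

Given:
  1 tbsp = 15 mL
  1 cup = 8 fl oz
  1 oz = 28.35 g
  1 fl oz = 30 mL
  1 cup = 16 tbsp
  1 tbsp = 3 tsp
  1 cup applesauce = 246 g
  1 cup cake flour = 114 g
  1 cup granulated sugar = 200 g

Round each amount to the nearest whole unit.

applesauce: 3 cup; granulated sugar: 240 g; cake flour: 64 g; heavy cream: 63 mL

Scaling factor: 27/15 = 9/5 = 1.8.
applesauce: 14 oz × 9/5 × 28.35 g/oz ÷ 246 g/cup ≈ 3 cup
granulated sugar: 2/3 cup × 9/5 × 200 g/cup = 240 g
cake flour: 5 tbsp × 9/5 ÷ 16 tbsp/cup × 114 g/cup ≈ 64 g
heavy cream: (2 tbsp + 1 tsp = 7/3 tbsp) × 9/5 × 15 mL/tbsp = 63 mL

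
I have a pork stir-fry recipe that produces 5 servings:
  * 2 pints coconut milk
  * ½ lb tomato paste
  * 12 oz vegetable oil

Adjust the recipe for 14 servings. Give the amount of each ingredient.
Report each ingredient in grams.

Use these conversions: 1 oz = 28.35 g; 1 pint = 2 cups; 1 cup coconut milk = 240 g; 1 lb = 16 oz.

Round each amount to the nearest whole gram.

Scaling factor: 14/5 = 2.8.
coconut milk: 2 pint × 14/5 × 2 cup/pint × 240 g/cup = 2688 g
tomato paste: 0.5 lb × 14/5 × 16 oz/lb × 28.35 g/oz ≈ 635 g
vegetable oil: 12 oz × 14/5 × 28.35 g/oz ≈ 953 g

coconut milk: 2688 g; tomato paste: 635 g; vegetable oil: 953 g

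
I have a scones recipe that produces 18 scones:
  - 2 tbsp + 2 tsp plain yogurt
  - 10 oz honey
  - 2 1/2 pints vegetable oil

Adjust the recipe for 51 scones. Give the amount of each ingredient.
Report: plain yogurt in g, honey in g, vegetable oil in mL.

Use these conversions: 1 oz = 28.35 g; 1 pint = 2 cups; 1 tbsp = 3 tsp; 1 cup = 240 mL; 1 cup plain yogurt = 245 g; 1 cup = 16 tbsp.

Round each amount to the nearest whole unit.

Scaling factor: 51/18 = 17/6.
plain yogurt: (2 tbsp + 2 tsp = 8/3 tbsp) × 17/6 ÷ 16 tbsp/cup × 245 g/cup ≈ 116 g
honey: 10 oz × 17/6 × 28.35 g/oz ≈ 803 g
vegetable oil: 2.5 pint × 17/6 × 2 cup/pint × 240 mL/cup = 3400 mL

plain yogurt: 116 g; honey: 803 g; vegetable oil: 3400 mL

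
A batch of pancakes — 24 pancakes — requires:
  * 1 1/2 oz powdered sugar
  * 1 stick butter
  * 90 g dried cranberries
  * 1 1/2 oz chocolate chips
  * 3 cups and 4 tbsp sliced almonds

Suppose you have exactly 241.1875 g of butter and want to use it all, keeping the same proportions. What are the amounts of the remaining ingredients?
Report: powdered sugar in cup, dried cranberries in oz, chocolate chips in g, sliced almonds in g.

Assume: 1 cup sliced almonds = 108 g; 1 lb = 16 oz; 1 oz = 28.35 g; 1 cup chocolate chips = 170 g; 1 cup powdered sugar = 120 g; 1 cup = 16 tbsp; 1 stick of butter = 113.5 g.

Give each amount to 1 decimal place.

The original recipe has 113.5 g of butter, so the scaling factor is 241.1875 ÷ 113.5 = 17/8 = 2.125.
powdered sugar: 1.5 oz × 17/8 × 28.35 g/oz ÷ 120 g/cup ≈ 0.8 cup
dried cranberries: 90 g × 17/8 ÷ 28.35 g/oz ≈ 6.7 oz
chocolate chips: 1.5 oz × 17/8 × 28.35 g/oz ≈ 90.4 g
sliced almonds: (3 cup + 4 tbsp = 3.25 cup) × 17/8 × 108 g/cup ≈ 745.9 g

powdered sugar: 0.8 cup; dried cranberries: 6.7 oz; chocolate chips: 90.4 g; sliced almonds: 745.9 g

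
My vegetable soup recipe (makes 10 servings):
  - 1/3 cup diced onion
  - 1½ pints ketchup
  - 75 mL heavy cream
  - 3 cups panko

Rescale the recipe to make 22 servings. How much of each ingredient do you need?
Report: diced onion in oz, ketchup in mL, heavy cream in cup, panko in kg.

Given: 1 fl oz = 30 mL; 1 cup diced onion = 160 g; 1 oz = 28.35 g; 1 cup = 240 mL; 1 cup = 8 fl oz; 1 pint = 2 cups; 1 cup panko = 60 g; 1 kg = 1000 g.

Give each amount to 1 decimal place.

diced onion: 4.1 oz; ketchup: 1584.0 mL; heavy cream: 0.7 cup; panko: 0.4 kg

Scaling factor: 22/10 = 11/5 = 2.2.
diced onion: 1/3 cup × 11/5 × 160 g/cup ÷ 28.35 g/oz ≈ 4.1 oz
ketchup: 1.5 pint × 11/5 × 2 cup/pint × 240 mL/cup = 1584.0 mL
heavy cream: 75 mL × 11/5 ÷ 240 mL/cup ≈ 0.7 cup
panko: 3 cup × 11/5 × 60 g/cup ÷ 1000 g/kg ≈ 0.4 kg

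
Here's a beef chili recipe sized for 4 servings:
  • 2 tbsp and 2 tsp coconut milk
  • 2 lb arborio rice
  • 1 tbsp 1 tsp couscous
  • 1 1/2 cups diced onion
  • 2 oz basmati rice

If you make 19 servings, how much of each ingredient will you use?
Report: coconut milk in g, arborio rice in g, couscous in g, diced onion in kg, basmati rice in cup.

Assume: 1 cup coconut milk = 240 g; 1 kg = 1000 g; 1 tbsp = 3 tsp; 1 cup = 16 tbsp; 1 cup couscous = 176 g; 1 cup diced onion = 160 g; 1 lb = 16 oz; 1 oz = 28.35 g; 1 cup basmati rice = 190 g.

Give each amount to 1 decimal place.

coconut milk: 190.0 g; arborio rice: 4309.2 g; couscous: 69.7 g; diced onion: 1.1 kg; basmati rice: 1.4 cup

Scaling factor: 19/4 = 4.75.
coconut milk: (2 tbsp + 2 tsp = 8/3 tbsp) × 19/4 ÷ 16 tbsp/cup × 240 g/cup = 190.0 g
arborio rice: 2 lb × 19/4 × 16 oz/lb × 28.35 g/oz = 4309.2 g
couscous: (1 tbsp + 1 tsp = 4/3 tbsp) × 19/4 ÷ 16 tbsp/cup × 176 g/cup ≈ 69.7 g
diced onion: 1.5 cup × 19/4 × 160 g/cup ÷ 1000 g/kg ≈ 1.1 kg
basmati rice: 2 oz × 19/4 × 28.35 g/oz ÷ 190 g/cup ≈ 1.4 cup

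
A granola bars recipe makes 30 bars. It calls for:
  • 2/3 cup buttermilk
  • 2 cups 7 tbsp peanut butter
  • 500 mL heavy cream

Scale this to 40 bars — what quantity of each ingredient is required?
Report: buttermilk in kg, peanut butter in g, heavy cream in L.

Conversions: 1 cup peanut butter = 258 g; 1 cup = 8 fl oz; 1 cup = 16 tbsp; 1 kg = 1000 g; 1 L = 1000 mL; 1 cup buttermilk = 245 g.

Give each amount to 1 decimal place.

Scaling factor: 40/30 = 4/3.
buttermilk: 2/3 cup × 4/3 × 245 g/cup ÷ 1000 g/kg ≈ 0.2 kg
peanut butter: (2 cup + 7 tbsp = 2.4375 cup) × 4/3 × 258 g/cup = 838.5 g
heavy cream: 500 mL × 4/3 ÷ 1000 mL/L ≈ 0.7 L

buttermilk: 0.2 kg; peanut butter: 838.5 g; heavy cream: 0.7 L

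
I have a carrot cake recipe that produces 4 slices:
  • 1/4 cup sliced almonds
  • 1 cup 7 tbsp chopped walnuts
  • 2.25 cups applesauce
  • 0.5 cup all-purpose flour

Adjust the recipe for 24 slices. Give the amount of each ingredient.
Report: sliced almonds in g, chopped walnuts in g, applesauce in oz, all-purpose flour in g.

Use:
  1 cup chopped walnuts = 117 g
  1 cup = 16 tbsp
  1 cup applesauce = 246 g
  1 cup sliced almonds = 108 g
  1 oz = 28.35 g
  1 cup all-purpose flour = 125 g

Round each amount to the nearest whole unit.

sliced almonds: 162 g; chopped walnuts: 1009 g; applesauce: 117 oz; all-purpose flour: 375 g

Scaling factor: 24/4 = 6.
sliced almonds: 0.25 cup × 6 × 108 g/cup = 162 g
chopped walnuts: (1 cup + 7 tbsp = 1.4375 cup) × 6 × 117 g/cup ≈ 1009 g
applesauce: 2.25 cup × 6 × 246 g/cup ÷ 28.35 g/oz ≈ 117 oz
all-purpose flour: 0.5 cup × 6 × 125 g/cup = 375 g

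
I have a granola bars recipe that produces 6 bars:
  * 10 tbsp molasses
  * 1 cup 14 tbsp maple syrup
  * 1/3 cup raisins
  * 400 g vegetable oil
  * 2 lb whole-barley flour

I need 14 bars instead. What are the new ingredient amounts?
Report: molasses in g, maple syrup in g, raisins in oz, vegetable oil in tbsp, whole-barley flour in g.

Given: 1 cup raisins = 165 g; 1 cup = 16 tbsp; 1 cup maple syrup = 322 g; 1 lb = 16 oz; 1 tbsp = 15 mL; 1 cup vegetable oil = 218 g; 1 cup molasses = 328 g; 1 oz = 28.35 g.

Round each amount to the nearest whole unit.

Scaling factor: 14/6 = 7/3.
molasses: 10 tbsp × 7/3 ÷ 16 tbsp/cup × 328 g/cup ≈ 478 g
maple syrup: (1 cup + 14 tbsp = 1.875 cup) × 7/3 × 322 g/cup ≈ 1409 g
raisins: 1/3 cup × 7/3 × 165 g/cup ÷ 28.35 g/oz ≈ 5 oz
vegetable oil: 400 g × 7/3 ÷ 218 g/cup × 16 tbsp/cup ≈ 69 tbsp
whole-barley flour: 2 lb × 7/3 × 16 oz/lb × 28.35 g/oz ≈ 2117 g

molasses: 478 g; maple syrup: 1409 g; raisins: 5 oz; vegetable oil: 69 tbsp; whole-barley flour: 2117 g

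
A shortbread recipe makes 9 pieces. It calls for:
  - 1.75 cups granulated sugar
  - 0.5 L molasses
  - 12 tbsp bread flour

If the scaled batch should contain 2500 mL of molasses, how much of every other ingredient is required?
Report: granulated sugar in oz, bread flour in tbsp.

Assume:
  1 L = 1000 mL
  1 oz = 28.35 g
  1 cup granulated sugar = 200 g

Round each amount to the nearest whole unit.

The original recipe has 500 mL of molasses, so the scaling factor is 2500 ÷ 500 = 5.
granulated sugar: 1.75 cup × 5 × 200 g/cup ÷ 28.35 g/oz ≈ 62 oz
bread flour: 12 tbsp × 5 = 60 tbsp

granulated sugar: 62 oz; bread flour: 60 tbsp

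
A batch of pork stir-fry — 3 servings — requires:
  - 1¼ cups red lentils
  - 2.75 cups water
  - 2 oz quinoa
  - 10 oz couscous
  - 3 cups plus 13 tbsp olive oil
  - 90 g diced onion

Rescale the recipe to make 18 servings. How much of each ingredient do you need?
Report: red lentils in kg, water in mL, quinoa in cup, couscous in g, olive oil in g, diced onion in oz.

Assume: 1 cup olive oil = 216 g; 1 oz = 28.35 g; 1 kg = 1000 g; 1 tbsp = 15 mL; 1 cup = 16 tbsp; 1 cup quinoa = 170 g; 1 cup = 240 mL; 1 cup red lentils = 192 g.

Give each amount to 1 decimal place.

Scaling factor: 18/3 = 6.
red lentils: 1.25 cup × 6 × 192 g/cup ÷ 1000 g/kg ≈ 1.4 kg
water: 2.75 cup × 6 × 240 mL/cup = 3960.0 mL
quinoa: 2 oz × 6 × 28.35 g/oz ÷ 170 g/cup ≈ 2.0 cup
couscous: 10 oz × 6 × 28.35 g/oz = 1701.0 g
olive oil: (3 cup + 13 tbsp = 3.8125 cup) × 6 × 216 g/cup = 4941.0 g
diced onion: 90 g × 6 ÷ 28.35 g/oz ≈ 19.0 oz

red lentils: 1.4 kg; water: 3960.0 mL; quinoa: 2.0 cup; couscous: 1701.0 g; olive oil: 4941.0 g; diced onion: 19.0 oz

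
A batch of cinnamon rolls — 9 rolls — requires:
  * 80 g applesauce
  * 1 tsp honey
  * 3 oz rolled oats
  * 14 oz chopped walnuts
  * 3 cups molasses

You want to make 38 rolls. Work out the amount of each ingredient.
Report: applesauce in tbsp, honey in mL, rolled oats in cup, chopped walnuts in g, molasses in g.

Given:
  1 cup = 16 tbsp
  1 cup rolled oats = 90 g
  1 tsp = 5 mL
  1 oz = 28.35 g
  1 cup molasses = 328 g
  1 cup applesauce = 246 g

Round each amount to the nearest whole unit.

Scaling factor: 38/9.
applesauce: 80 g × 38/9 ÷ 246 g/cup × 16 tbsp/cup ≈ 22 tbsp
honey: 1 tsp × 38/9 × 5 mL/tsp ≈ 21 mL
rolled oats: 3 oz × 38/9 × 28.35 g/oz ÷ 90 g/cup ≈ 4 cup
chopped walnuts: 14 oz × 38/9 × 28.35 g/oz ≈ 1676 g
molasses: 3 cup × 38/9 × 328 g/cup ≈ 4155 g

applesauce: 22 tbsp; honey: 21 mL; rolled oats: 4 cup; chopped walnuts: 1676 g; molasses: 4155 g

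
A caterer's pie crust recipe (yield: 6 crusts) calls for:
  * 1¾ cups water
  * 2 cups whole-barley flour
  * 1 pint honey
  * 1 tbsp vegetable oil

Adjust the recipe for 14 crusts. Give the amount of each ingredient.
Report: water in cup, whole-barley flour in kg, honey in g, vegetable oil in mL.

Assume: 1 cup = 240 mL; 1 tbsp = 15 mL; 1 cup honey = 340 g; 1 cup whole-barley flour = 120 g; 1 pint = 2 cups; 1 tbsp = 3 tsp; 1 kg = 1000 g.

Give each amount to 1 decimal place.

Scaling factor: 14/6 = 7/3.
water: 1.75 cup × 7/3 ≈ 4.1 cup
whole-barley flour: 2 cup × 7/3 × 120 g/cup ÷ 1000 g/kg ≈ 0.6 kg
honey: 1 pint × 7/3 × 2 cup/pint × 340 g/cup ≈ 1586.7 g
vegetable oil: 1 tbsp × 7/3 × 15 mL/tbsp = 35.0 mL

water: 4.1 cup; whole-barley flour: 0.6 kg; honey: 1586.7 g; vegetable oil: 35.0 mL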